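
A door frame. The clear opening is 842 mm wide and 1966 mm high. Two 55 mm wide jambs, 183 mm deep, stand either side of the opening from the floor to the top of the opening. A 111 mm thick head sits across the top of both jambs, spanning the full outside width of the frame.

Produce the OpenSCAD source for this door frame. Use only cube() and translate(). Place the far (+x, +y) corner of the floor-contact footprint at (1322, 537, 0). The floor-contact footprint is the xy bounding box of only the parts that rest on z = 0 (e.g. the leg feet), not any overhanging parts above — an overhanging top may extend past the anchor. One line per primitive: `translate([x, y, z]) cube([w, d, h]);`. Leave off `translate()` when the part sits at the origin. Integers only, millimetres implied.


translate([370, 354, 0]) cube([55, 183, 1966]);
translate([1267, 354, 0]) cube([55, 183, 1966]);
translate([370, 354, 1966]) cube([952, 183, 111]);


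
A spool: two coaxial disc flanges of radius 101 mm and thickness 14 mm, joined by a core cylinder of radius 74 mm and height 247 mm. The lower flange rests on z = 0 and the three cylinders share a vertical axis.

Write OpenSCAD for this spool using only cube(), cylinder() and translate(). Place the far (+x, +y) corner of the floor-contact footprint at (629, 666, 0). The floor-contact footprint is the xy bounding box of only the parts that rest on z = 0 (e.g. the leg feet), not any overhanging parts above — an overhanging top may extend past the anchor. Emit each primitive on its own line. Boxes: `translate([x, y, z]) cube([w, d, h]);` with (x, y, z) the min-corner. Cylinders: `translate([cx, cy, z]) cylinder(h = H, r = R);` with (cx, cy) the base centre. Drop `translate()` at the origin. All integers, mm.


translate([528, 565, 0]) cylinder(h = 14, r = 101);
translate([528, 565, 14]) cylinder(h = 247, r = 74);
translate([528, 565, 261]) cylinder(h = 14, r = 101);


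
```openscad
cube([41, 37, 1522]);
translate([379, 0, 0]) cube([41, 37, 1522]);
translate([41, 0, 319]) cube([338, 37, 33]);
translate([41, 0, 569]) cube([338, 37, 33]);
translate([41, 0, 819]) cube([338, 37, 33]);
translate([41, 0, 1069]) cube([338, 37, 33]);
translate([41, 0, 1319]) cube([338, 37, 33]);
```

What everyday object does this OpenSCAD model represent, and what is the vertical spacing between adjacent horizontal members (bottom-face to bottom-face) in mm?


A ladder. The rung spacing is 250 mm.

Two tall 41×37 posts with 5 short bars between them — a ladder. Adjacent rungs sit at z = 319 and z = 569, so the spacing is 569 − 319 = 250 mm.


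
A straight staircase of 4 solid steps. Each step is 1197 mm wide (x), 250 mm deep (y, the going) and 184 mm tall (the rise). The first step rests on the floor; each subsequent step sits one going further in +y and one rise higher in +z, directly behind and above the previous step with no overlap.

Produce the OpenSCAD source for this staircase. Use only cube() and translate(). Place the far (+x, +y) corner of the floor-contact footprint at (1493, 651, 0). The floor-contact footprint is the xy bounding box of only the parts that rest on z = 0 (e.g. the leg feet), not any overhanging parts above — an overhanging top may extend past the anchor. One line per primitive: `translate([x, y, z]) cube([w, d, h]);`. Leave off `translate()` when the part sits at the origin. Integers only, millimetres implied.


translate([296, 401, 0]) cube([1197, 250, 184]);
translate([296, 651, 184]) cube([1197, 250, 184]);
translate([296, 901, 368]) cube([1197, 250, 184]);
translate([296, 1151, 552]) cube([1197, 250, 184]);


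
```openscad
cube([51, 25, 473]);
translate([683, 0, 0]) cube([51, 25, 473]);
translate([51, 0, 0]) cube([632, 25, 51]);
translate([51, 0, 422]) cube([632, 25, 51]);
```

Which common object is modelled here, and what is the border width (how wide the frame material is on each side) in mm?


A picture frame. The border width is 51 mm.

Four thin pieces enclosing a rectangular opening — a picture frame. The two full-height stiles are 473 mm tall; the top rail sits at z = 422 and is 51 mm tall, so the border above the opening is 473 − 422 = 51 mm, matching the stile x-width.


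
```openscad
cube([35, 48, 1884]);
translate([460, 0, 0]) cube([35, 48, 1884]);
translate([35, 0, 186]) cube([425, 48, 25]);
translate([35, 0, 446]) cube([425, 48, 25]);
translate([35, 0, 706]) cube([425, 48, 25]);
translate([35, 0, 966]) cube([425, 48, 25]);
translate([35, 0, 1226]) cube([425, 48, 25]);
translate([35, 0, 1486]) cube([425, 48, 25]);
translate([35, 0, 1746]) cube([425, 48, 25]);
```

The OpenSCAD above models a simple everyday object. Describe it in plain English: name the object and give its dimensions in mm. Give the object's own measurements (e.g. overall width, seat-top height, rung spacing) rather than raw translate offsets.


A straight ladder. Two 35×48 mm vertical rails, 1884 mm tall, stand 495 mm apart (outside-to-outside) with their front faces coplanar on the −y side. 7 rungs, each 48 mm deep and 25 mm tall, span between the inner faces of the rails, front faces flush with the rails. The lowest rung's underside is at z = 186 mm and rungs are spaced 260 mm apart (underside to underside).


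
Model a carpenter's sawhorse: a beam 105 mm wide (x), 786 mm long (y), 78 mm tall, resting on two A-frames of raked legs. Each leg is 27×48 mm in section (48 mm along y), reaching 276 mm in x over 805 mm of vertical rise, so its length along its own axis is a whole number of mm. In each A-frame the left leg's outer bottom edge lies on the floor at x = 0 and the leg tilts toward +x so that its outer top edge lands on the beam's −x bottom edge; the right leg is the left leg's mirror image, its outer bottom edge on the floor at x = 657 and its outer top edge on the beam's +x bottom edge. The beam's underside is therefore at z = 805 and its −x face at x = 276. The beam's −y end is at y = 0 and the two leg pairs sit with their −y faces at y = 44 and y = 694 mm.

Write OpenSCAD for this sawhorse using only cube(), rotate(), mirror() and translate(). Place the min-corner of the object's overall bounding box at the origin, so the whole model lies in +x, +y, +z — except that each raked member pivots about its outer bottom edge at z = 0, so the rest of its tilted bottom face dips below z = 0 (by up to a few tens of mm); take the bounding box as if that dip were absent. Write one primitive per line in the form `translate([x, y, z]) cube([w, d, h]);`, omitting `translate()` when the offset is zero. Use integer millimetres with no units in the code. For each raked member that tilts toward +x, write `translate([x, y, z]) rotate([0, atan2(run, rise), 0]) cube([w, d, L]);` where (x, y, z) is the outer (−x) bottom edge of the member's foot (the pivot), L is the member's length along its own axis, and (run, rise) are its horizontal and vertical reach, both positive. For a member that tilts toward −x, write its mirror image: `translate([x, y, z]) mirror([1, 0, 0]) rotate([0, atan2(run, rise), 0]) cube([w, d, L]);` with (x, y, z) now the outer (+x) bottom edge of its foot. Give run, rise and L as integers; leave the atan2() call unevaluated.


translate([276, 0, 805]) cube([105, 786, 78]);
translate([0, 44, 0]) rotate([0, atan2(276, 805), 0]) cube([27, 48, 851]);
translate([657, 44, 0]) mirror([1, 0, 0]) rotate([0, atan2(276, 805), 0]) cube([27, 48, 851]);
translate([0, 694, 0]) rotate([0, atan2(276, 805), 0]) cube([27, 48, 851]);
translate([657, 694, 0]) mirror([1, 0, 0]) rotate([0, atan2(276, 805), 0]) cube([27, 48, 851]);


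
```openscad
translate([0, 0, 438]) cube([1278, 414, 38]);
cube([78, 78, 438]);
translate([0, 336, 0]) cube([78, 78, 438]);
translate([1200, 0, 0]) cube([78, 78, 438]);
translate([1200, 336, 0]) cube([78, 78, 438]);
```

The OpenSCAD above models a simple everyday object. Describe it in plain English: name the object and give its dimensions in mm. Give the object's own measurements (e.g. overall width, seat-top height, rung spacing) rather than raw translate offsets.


A long wooden bench with a 1278 mm (x) × 414 mm (y) seat, 38 mm thick, its top surface 476 mm above the floor. Four 78 mm square legs at the seat corners, flush with the edges, run from z = 0 to the seat underside.


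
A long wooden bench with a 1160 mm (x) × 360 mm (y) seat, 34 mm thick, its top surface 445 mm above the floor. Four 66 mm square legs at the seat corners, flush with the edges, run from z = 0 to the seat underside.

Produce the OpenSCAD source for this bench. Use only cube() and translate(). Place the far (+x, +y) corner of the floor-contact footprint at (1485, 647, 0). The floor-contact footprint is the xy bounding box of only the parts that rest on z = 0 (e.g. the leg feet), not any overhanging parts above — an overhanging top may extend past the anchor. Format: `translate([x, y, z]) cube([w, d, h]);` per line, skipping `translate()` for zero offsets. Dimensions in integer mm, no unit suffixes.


translate([325, 287, 411]) cube([1160, 360, 34]);
translate([325, 287, 0]) cube([66, 66, 411]);
translate([325, 581, 0]) cube([66, 66, 411]);
translate([1419, 287, 0]) cube([66, 66, 411]);
translate([1419, 581, 0]) cube([66, 66, 411]);


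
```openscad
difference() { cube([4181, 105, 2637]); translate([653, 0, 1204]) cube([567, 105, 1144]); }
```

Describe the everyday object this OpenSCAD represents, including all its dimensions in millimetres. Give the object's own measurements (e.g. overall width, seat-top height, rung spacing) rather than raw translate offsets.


A wall 4181 mm long (x), 105 mm thick (y), 2637 mm tall, with a rectangular window opening cut through it. The opening is 567 mm wide and 1144 mm tall; its sill is at z = 1204 mm and its near (−x) edge is 653 mm from the wall's −x end. The opening passes through the full wall thickness.


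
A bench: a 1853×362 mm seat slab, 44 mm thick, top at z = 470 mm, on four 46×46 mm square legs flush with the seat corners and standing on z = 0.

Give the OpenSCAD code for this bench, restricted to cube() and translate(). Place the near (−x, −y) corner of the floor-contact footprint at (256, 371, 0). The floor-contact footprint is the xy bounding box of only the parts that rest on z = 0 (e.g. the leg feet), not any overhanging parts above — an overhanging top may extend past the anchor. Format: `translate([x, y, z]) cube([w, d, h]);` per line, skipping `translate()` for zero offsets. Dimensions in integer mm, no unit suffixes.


// leg_h = 470 − 44 = 426
translate([256, 371, 426]) cube([1853, 362, 44]);
translate([256, 371, 0]) cube([46, 46, 426]);
translate([256, 687, 0]) cube([46, 46, 426]);
translate([2063, 371, 0]) cube([46, 46, 426]);
translate([2063, 687, 0]) cube([46, 46, 426]);


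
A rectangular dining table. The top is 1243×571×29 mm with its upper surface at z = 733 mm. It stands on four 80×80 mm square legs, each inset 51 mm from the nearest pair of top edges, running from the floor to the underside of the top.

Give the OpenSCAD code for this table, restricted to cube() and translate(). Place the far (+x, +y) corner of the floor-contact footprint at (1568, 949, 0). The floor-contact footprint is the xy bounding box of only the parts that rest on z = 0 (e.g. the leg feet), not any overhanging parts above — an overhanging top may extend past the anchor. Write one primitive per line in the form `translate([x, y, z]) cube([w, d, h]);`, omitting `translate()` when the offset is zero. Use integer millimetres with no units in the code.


translate([376, 429, 704]) cube([1243, 571, 29]);
translate([427, 480, 0]) cube([80, 80, 704]);
translate([1488, 480, 0]) cube([80, 80, 704]);
translate([427, 869, 0]) cube([80, 80, 704]);
translate([1488, 869, 0]) cube([80, 80, 704]);


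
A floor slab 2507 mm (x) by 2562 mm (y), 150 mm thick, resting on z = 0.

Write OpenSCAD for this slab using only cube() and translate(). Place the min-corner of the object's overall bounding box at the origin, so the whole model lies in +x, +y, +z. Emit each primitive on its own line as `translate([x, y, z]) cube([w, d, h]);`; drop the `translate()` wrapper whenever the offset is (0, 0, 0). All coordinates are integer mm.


cube([2507, 2562, 150]);


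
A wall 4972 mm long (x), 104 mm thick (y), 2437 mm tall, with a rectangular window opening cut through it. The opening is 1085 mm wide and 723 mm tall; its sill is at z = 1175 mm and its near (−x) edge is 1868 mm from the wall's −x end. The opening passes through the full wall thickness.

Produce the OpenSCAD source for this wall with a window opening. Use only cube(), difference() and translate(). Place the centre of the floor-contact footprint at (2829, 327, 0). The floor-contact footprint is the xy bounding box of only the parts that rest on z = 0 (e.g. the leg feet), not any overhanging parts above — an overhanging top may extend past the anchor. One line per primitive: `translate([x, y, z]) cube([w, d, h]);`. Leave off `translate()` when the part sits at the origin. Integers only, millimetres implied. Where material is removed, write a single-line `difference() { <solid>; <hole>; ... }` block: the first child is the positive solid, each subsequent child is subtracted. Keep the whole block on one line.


difference() { translate([343, 275, 0]) cube([4972, 104, 2437]); translate([2211, 275, 1175]) cube([1085, 104, 723]); }


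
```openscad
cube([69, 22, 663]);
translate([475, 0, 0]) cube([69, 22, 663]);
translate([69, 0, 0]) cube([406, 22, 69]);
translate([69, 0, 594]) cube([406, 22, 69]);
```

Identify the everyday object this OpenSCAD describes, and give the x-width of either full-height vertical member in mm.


A picture frame. The border width is 69 mm.

Four thin pieces enclosing a rectangular opening — a picture frame. The two full-height stiles are 663 mm tall; the top rail sits at z = 594 and is 69 mm tall, so the border above the opening is 663 − 594 = 69 mm, matching the stile x-width.


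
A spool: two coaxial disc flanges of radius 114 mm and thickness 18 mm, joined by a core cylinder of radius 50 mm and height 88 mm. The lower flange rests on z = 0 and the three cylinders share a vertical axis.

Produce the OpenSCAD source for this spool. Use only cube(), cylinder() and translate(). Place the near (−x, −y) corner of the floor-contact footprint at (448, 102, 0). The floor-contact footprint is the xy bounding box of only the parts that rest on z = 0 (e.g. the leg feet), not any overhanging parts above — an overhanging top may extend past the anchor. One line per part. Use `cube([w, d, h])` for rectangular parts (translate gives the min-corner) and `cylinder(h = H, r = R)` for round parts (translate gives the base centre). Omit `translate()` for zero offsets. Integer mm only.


translate([562, 216, 0]) cylinder(h = 18, r = 114);
translate([562, 216, 18]) cylinder(h = 88, r = 50);
translate([562, 216, 106]) cylinder(h = 18, r = 114);


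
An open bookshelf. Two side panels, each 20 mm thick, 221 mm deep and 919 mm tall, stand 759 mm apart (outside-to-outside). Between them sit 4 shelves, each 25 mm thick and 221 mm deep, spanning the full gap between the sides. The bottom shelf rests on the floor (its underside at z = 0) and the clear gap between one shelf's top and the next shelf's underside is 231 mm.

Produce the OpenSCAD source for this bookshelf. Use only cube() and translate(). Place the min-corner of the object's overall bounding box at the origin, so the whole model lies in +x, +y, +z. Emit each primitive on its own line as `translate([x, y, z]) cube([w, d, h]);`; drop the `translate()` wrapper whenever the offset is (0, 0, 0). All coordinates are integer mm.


cube([20, 221, 919]);
translate([739, 0, 0]) cube([20, 221, 919]);
translate([20, 0, 0]) cube([719, 221, 25]);
translate([20, 0, 256]) cube([719, 221, 25]);
translate([20, 0, 512]) cube([719, 221, 25]);
translate([20, 0, 768]) cube([719, 221, 25]);


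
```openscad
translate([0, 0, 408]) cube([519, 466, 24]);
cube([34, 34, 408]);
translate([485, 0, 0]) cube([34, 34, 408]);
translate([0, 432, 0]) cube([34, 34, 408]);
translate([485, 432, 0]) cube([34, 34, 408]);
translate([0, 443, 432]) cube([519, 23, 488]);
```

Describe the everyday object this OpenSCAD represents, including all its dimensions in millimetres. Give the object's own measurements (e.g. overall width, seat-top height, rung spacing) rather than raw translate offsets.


A chair. The seat is a 519×466×24 mm slab with its top at z = 432 mm, on four 34×34 mm corner legs (flush with the seat edges, standing on z = 0). A flat backrest 23 mm thick, 488 mm tall, spans the full seat width and rises from the seat top along its +y edge, rear face flush with the rear of the seat.


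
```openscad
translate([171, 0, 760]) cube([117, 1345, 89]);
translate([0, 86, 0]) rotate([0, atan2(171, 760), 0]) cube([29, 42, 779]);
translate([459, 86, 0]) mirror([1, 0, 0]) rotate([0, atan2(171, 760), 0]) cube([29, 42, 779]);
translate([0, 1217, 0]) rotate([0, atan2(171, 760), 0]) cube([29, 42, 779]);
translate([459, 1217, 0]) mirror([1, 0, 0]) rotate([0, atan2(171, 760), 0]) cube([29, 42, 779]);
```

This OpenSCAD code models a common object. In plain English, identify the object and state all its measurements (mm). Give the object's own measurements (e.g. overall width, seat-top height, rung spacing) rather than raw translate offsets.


A sawhorse. A 117×1345×89 mm beam (x, y, z) sits on two A-frame leg pairs. Each pair is two raked legs of 29×42 mm section (42 mm along y) splaying symmetrically in x. Each leg rises 760 mm vertically over 171 mm of horizontal reach and is 779 mm long along its own axis. Every leg's outer bottom edge rests on the floor and its outer top edge meets a bottom edge of the beam — the left legs (tilting toward +x) meet the beam's −x bottom edge, the right legs (their mirror images, tilting toward −x) meet its +x bottom edge — so the leg tops tuck under the beam, the beam's underside is 760 mm above the floor, and the feet are 459 mm apart outside-to-outside with the beam centred between them. The two leg pairs are set in 86 mm from either end of the beam.


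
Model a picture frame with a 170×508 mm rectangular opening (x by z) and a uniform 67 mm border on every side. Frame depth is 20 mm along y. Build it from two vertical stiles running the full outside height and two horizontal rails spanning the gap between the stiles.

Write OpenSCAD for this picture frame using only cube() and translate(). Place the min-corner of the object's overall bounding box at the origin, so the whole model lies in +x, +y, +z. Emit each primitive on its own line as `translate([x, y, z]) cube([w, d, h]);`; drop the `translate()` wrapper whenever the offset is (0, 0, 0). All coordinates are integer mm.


cube([67, 20, 642]);
translate([237, 0, 0]) cube([67, 20, 642]);
translate([67, 0, 0]) cube([170, 20, 67]);
translate([67, 0, 575]) cube([170, 20, 67]);


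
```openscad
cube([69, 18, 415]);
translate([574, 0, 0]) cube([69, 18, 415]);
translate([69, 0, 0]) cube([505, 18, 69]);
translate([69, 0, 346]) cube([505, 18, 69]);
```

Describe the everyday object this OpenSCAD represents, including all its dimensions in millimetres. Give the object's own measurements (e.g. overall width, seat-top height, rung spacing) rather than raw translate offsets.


A rectangular picture frame lying in the x–z plane (depth along y). The opening is 505 mm wide (x) by 277 mm tall (z), surrounded by a border 69 mm wide on all four sides. The frame is 18 mm deep and is made of two full-height vertical stiles with two horizontal rails fitted between them.


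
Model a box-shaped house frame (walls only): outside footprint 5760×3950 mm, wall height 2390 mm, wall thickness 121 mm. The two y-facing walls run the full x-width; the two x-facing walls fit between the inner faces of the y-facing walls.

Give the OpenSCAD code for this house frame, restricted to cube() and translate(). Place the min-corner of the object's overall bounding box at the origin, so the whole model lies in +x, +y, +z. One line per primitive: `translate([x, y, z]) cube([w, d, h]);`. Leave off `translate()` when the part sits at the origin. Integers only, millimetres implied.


cube([5760, 121, 2390]);
translate([0, 3829, 0]) cube([5760, 121, 2390]);
translate([0, 121, 0]) cube([121, 3708, 2390]);
translate([5639, 121, 0]) cube([121, 3708, 2390]);


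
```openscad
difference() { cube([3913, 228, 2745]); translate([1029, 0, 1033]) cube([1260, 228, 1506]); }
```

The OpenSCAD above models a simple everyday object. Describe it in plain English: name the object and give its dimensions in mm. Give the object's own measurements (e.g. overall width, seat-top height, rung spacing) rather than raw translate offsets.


A wall 3913 mm long (x), 228 mm thick (y), 2745 mm tall, with a rectangular window opening cut through it. The opening is 1260 mm wide and 1506 mm tall; its sill is at z = 1033 mm and its near (−x) edge is 1029 mm from the wall's −x end. The opening passes through the full wall thickness.


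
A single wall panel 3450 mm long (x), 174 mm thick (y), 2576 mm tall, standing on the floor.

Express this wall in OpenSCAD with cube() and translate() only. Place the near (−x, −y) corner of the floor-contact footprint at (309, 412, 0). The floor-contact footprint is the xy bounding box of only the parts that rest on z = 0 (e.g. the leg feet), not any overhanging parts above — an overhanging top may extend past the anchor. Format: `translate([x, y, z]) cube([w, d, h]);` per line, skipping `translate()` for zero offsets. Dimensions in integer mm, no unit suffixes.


translate([309, 412, 0]) cube([3450, 174, 2576]);


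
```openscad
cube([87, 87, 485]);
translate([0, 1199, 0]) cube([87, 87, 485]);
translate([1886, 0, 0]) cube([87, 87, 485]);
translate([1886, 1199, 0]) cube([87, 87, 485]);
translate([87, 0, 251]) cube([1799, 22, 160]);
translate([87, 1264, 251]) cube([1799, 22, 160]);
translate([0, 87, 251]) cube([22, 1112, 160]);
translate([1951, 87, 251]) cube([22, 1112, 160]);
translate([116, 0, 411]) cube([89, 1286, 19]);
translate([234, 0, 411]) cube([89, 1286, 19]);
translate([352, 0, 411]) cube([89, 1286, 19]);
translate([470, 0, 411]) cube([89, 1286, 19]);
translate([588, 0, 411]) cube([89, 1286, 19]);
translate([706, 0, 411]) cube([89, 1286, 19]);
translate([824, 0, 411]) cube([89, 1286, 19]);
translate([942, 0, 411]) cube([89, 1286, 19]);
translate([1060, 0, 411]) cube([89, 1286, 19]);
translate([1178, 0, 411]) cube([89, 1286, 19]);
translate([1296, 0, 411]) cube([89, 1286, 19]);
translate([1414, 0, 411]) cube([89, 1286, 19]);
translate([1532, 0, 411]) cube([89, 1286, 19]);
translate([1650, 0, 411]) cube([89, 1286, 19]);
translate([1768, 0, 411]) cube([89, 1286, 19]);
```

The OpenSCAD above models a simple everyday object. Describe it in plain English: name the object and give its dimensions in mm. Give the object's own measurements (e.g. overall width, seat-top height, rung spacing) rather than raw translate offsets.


A bed frame 1973 mm long (x) by 1286 mm wide (y). Four 87×87 mm corner posts, 485 mm tall, at the corners of the footprint. Four rails of 22 mm thickness and 160 mm height run between adjacent posts with their undersides at z = 251 mm, their outer faces flush with the outside of the frame (the two x-running rails run between the posts' inner faces; the two y-running rails run between the posts' inner faces). 15 slats, each 89 mm wide (x) and 19 mm thick, lie across the top of the two x-running rails, running the full 1286 mm width of the frame in y; along x they sit between the end posts with a 29 mm gap after the −x posts and between neighbouring slats and before the +x posts.


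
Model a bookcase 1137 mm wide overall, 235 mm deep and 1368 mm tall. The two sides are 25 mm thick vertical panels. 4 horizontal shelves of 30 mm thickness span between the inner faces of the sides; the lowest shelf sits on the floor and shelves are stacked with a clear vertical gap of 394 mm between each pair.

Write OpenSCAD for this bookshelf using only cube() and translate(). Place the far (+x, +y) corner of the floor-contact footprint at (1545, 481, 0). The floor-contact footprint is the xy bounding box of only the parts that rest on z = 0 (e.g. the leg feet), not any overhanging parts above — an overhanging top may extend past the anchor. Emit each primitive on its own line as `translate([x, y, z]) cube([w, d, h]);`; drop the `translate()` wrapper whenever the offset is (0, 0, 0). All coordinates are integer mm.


translate([408, 246, 0]) cube([25, 235, 1368]);
translate([1520, 246, 0]) cube([25, 235, 1368]);
translate([433, 246, 0]) cube([1087, 235, 30]);
translate([433, 246, 424]) cube([1087, 235, 30]);
translate([433, 246, 848]) cube([1087, 235, 30]);
translate([433, 246, 1272]) cube([1087, 235, 30]);


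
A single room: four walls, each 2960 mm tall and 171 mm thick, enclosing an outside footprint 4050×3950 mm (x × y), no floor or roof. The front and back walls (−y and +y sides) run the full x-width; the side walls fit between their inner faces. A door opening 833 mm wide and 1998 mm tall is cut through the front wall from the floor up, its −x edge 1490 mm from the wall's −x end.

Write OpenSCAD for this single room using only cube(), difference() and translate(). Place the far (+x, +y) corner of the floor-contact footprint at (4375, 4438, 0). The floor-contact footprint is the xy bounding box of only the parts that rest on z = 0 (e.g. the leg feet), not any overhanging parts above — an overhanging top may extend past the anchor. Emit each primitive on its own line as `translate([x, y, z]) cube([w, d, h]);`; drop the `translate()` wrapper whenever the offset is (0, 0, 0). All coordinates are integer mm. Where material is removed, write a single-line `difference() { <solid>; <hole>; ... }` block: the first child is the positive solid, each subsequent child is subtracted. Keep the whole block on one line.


difference() { translate([325, 488, 0]) cube([4050, 171, 2960]); translate([1815, 488, 0]) cube([833, 171, 1998]); }
translate([325, 4267, 0]) cube([4050, 171, 2960]);
translate([325, 659, 0]) cube([171, 3608, 2960]);
translate([4204, 659, 0]) cube([171, 3608, 2960]);


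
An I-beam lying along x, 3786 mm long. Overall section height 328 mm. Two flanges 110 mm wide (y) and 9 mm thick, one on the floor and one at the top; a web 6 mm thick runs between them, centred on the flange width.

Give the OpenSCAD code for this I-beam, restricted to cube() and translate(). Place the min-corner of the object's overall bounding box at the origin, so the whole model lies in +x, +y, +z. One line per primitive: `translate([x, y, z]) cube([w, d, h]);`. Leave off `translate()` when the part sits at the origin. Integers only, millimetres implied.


cube([3786, 110, 9]);
translate([0, 52, 9]) cube([3786, 6, 310]);
translate([0, 0, 319]) cube([3786, 110, 9]);


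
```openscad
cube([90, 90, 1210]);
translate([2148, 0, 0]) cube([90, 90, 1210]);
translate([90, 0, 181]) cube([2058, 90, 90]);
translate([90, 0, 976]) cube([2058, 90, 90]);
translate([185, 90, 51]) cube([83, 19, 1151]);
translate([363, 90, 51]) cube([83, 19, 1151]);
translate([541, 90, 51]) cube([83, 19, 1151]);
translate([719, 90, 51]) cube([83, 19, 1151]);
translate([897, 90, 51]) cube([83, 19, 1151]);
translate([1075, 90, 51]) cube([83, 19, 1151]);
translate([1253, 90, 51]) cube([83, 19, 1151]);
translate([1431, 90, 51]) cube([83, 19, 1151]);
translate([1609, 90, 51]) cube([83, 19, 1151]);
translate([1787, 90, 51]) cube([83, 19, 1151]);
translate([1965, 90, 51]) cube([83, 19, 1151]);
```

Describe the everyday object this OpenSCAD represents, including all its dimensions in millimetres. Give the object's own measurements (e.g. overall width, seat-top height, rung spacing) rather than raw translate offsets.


A fence section. Two 90×90 mm posts, 1210 mm tall, stand on the floor with a clear span of 2058 mm between their inner faces. Two horizontal rails of 90×90 mm section span the gap between the posts with their undersides at z = 181 mm and z = 976 mm, flush with the posts' −y face. 11 pickets, each 83 mm wide, 19 mm thick and 1151 mm tall, are fixed to the +y face of the rails with their bottoms at z = 51 mm, spaced across the span with a 95 mm gap after the −x post and between neighbouring pickets, with 100 mm left before the +x post.


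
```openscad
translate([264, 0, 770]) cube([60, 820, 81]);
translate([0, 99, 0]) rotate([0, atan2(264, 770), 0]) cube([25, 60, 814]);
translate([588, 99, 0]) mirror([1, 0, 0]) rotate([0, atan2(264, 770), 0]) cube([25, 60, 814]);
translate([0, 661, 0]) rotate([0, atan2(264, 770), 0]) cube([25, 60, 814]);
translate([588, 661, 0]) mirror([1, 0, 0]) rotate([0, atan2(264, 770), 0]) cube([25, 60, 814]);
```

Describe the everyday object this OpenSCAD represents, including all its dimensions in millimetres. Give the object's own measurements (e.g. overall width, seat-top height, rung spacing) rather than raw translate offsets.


A sawhorse. A 60×820×81 mm beam (x, y, z) sits on two A-frame leg pairs. Each pair is two raked legs of 25×60 mm section (60 mm along y) splaying symmetrically in x. Each leg rises 770 mm vertically over 264 mm of horizontal reach and is 814 mm long along its own axis. Every leg's outer bottom edge rests on the floor and its outer top edge meets a bottom edge of the beam — the left legs (tilting toward +x) meet the beam's −x bottom edge, the right legs (their mirror images, tilting toward −x) meet its +x bottom edge — so the leg tops tuck under the beam, the beam's underside is 770 mm above the floor, and the feet are 588 mm apart outside-to-outside with the beam centred between them. The two leg pairs are set in 99 mm from either end of the beam.


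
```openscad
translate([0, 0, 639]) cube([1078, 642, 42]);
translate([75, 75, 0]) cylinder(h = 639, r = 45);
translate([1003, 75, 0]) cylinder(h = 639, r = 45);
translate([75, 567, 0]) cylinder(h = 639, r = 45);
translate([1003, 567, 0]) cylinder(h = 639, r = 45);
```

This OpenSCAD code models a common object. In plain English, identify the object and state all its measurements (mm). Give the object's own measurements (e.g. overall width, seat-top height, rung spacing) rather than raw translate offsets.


A table: top 1078 mm (x) × 642 mm (y), 42 mm thick, upper face at z = 681 mm, on four round legs of 90 mm diameter, each leg's bounding box inset 30 mm from the nearest pair of top edges from z = 0 to the bottom of the top.


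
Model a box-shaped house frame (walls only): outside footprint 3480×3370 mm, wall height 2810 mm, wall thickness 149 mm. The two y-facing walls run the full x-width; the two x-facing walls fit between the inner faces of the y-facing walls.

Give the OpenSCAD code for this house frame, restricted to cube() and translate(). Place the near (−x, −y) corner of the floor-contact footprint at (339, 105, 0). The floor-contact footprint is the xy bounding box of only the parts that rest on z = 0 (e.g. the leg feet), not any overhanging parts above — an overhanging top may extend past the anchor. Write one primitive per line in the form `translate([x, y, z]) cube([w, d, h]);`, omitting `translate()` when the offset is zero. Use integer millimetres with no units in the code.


translate([339, 105, 0]) cube([3480, 149, 2810]);
translate([339, 3326, 0]) cube([3480, 149, 2810]);
translate([339, 254, 0]) cube([149, 3072, 2810]);
translate([3670, 254, 0]) cube([149, 3072, 2810]);


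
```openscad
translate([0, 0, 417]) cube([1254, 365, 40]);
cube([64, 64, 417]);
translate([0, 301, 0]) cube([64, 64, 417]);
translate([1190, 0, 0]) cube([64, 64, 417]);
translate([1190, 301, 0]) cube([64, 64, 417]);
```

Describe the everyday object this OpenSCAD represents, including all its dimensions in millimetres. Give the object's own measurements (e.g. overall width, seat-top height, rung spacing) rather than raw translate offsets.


A long wooden bench with a 1254 mm (x) × 365 mm (y) seat, 40 mm thick, its top surface 457 mm above the floor. Four 64 mm square legs at the seat corners, flush with the edges, run from z = 0 to the seat underside.


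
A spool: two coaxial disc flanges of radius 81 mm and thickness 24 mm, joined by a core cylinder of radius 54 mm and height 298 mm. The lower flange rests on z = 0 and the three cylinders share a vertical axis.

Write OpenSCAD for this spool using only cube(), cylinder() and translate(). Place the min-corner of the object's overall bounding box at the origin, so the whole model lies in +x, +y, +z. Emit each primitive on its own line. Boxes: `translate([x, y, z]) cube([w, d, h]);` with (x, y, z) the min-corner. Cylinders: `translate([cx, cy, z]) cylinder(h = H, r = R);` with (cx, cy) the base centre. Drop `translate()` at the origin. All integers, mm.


translate([81, 81, 0]) cylinder(h = 24, r = 81);
translate([81, 81, 24]) cylinder(h = 298, r = 54);
translate([81, 81, 322]) cylinder(h = 24, r = 81);


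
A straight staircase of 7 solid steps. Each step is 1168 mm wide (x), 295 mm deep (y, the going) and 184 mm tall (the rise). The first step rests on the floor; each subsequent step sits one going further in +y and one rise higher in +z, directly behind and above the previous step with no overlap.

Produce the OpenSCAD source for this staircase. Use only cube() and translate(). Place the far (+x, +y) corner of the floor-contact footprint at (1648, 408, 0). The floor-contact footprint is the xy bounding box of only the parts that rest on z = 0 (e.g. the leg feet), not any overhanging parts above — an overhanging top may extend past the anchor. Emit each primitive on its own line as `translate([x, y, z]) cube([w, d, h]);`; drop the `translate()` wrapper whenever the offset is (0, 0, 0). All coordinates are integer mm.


translate([480, 113, 0]) cube([1168, 295, 184]);
translate([480, 408, 184]) cube([1168, 295, 184]);
translate([480, 703, 368]) cube([1168, 295, 184]);
translate([480, 998, 552]) cube([1168, 295, 184]);
translate([480, 1293, 736]) cube([1168, 295, 184]);
translate([480, 1588, 920]) cube([1168, 295, 184]);
translate([480, 1883, 1104]) cube([1168, 295, 184]);


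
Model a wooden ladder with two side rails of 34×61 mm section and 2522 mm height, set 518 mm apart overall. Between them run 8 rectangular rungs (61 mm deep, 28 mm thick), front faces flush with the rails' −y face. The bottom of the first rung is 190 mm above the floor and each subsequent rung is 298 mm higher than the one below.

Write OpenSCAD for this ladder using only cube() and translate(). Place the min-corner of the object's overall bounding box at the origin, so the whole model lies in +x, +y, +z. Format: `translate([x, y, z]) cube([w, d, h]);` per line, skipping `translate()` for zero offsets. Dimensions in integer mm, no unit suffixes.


cube([34, 61, 2522]);
translate([484, 0, 0]) cube([34, 61, 2522]);
translate([34, 0, 190]) cube([450, 61, 28]);
translate([34, 0, 488]) cube([450, 61, 28]);
translate([34, 0, 786]) cube([450, 61, 28]);
translate([34, 0, 1084]) cube([450, 61, 28]);
translate([34, 0, 1382]) cube([450, 61, 28]);
translate([34, 0, 1680]) cube([450, 61, 28]);
translate([34, 0, 1978]) cube([450, 61, 28]);
translate([34, 0, 2276]) cube([450, 61, 28]);


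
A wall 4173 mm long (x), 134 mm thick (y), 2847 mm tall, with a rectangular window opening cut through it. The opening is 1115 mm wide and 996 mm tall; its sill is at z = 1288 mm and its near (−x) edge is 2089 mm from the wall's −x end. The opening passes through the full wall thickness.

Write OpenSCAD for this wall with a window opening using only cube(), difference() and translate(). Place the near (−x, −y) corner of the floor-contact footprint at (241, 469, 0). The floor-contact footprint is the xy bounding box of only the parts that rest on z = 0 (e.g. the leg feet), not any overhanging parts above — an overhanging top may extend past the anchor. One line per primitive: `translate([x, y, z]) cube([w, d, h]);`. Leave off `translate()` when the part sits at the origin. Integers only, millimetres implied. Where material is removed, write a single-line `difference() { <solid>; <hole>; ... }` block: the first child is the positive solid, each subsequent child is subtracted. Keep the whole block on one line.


difference() { translate([241, 469, 0]) cube([4173, 134, 2847]); translate([2330, 469, 1288]) cube([1115, 134, 996]); }


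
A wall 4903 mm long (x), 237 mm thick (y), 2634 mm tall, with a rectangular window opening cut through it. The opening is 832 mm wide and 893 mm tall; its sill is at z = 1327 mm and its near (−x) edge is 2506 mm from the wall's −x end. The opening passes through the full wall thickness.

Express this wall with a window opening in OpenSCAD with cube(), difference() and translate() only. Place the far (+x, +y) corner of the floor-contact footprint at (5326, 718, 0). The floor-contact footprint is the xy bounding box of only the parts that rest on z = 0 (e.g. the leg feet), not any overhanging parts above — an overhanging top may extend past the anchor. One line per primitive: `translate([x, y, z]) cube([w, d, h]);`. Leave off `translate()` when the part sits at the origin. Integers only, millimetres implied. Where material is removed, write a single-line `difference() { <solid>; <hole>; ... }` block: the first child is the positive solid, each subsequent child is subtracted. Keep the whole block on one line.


difference() { translate([423, 481, 0]) cube([4903, 237, 2634]); translate([2929, 481, 1327]) cube([832, 237, 893]); }


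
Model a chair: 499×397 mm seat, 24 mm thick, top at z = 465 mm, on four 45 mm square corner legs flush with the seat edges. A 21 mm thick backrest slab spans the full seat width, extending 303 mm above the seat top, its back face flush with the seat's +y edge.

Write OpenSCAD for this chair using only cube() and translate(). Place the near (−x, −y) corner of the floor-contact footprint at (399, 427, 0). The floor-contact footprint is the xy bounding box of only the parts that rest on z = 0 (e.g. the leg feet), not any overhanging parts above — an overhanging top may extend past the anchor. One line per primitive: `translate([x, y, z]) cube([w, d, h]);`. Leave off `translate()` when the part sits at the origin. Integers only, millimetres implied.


translate([399, 427, 441]) cube([499, 397, 24]);
translate([399, 427, 0]) cube([45, 45, 441]);
translate([853, 427, 0]) cube([45, 45, 441]);
translate([399, 779, 0]) cube([45, 45, 441]);
translate([853, 779, 0]) cube([45, 45, 441]);
translate([399, 803, 465]) cube([499, 21, 303]);


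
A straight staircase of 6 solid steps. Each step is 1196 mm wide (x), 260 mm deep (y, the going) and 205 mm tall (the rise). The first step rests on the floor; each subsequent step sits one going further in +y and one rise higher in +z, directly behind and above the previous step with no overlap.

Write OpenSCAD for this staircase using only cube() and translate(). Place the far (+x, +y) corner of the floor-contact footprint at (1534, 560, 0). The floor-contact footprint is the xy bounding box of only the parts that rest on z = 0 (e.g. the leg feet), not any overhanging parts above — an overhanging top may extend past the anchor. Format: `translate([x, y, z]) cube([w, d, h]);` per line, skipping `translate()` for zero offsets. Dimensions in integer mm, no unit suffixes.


translate([338, 300, 0]) cube([1196, 260, 205]);
translate([338, 560, 205]) cube([1196, 260, 205]);
translate([338, 820, 410]) cube([1196, 260, 205]);
translate([338, 1080, 615]) cube([1196, 260, 205]);
translate([338, 1340, 820]) cube([1196, 260, 205]);
translate([338, 1600, 1025]) cube([1196, 260, 205]);


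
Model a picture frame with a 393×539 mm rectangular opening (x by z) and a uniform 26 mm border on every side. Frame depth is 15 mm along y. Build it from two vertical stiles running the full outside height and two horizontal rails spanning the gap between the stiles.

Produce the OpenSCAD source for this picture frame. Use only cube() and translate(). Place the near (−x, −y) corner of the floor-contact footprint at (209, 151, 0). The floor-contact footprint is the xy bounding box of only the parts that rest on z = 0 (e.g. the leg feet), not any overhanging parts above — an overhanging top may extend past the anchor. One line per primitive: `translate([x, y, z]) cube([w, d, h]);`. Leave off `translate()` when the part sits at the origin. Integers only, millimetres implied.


translate([209, 151, 0]) cube([26, 15, 591]);
translate([628, 151, 0]) cube([26, 15, 591]);
translate([235, 151, 0]) cube([393, 15, 26]);
translate([235, 151, 565]) cube([393, 15, 26]);
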